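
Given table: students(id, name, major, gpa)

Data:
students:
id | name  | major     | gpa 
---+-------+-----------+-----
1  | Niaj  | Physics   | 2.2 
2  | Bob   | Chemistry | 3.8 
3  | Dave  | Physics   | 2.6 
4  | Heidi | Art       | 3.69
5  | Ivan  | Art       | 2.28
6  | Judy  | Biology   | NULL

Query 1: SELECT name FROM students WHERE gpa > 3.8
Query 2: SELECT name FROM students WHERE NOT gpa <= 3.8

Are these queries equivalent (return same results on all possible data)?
Yes, equivalent

Both queries return: []

Reason: Both filter gpa > 3.8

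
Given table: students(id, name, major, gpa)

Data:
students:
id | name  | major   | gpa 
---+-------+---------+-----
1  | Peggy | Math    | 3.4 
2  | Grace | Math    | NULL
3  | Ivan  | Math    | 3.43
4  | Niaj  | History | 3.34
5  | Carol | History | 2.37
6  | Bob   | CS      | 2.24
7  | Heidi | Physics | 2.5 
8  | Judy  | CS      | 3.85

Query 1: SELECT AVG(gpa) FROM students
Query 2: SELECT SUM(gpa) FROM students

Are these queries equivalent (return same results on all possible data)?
No, not equivalent

Query 1 returns: [(3.0185714285714282,)]
Query 2 returns: [(21.13,)]

Reason: AVG vs SUM give different aggregate values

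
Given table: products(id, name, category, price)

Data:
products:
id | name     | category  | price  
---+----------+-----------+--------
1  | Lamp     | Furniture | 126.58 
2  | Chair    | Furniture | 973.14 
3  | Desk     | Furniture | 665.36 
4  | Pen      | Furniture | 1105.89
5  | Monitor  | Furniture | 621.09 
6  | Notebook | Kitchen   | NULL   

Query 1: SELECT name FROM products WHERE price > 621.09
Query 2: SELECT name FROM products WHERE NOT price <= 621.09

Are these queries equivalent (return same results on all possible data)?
Yes, equivalent

Both queries return: [('Chair',), ('Desk',), ('Pen',)]

Reason: Both filter price > 621.09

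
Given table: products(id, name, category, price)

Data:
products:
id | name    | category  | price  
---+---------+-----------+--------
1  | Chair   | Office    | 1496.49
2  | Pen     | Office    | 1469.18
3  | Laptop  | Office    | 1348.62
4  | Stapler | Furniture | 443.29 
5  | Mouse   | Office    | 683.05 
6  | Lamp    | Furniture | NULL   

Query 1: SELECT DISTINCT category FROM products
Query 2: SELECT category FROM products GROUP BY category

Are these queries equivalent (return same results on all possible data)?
Yes, equivalent

Both queries return: [('Furniture',), ('Office',)]

Reason: Both get unique categorys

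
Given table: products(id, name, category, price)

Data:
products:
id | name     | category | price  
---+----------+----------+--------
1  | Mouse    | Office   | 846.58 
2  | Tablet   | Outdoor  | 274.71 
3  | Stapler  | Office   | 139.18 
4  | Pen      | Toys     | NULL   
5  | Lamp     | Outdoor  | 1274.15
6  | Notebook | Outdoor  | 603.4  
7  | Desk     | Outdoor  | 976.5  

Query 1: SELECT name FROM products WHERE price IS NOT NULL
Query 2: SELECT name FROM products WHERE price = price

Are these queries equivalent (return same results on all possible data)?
Yes, equivalent

Both queries return: [('Desk',), ('Lamp',), ('Mouse',), ('Notebook',), ('Stapler',), ('Tablet',)]

Reason: IS NOT NULL vs self-equality (both exclude NULLs)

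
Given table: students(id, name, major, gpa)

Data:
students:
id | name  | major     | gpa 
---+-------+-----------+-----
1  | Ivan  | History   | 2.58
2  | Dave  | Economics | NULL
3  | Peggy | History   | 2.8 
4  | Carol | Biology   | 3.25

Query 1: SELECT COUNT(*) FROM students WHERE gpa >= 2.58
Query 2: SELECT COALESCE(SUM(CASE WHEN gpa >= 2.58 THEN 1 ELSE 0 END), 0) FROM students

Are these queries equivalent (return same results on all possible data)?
Yes, equivalent

Both queries return: [(3,)]

Reason: COUNT with WHERE vs conditional SUM (COALESCE handles empty-table NULL)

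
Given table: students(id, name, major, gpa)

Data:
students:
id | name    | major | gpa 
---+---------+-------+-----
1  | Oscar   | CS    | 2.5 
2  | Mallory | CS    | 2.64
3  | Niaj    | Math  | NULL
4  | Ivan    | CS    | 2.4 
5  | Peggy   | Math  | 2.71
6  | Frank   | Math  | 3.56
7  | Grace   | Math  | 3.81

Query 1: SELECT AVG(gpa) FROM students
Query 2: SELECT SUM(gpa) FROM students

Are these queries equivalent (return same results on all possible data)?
No, not equivalent

Query 1 returns: [(2.936666666666667,)]
Query 2 returns: [(17.62,)]

Reason: AVG vs SUM give different aggregate values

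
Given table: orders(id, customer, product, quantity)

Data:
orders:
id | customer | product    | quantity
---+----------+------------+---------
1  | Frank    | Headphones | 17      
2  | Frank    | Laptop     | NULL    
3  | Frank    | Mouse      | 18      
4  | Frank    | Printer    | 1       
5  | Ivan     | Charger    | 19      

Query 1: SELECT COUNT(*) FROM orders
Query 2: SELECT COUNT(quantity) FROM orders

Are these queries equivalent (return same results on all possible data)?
No, not equivalent

Query 1 returns: [(5,)]
Query 2 returns: [(4,)]

Reason: COUNT(*) includes NULLs, COUNT(column) excludes them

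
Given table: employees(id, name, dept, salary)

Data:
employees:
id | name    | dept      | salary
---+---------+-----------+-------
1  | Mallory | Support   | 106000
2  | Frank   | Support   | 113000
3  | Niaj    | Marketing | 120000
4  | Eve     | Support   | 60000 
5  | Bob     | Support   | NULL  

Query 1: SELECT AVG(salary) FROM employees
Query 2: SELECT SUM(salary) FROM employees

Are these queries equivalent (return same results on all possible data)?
No, not equivalent

Query 1 returns: [(99750.0,)]
Query 2 returns: [(399000,)]

Reason: AVG vs SUM give different aggregate values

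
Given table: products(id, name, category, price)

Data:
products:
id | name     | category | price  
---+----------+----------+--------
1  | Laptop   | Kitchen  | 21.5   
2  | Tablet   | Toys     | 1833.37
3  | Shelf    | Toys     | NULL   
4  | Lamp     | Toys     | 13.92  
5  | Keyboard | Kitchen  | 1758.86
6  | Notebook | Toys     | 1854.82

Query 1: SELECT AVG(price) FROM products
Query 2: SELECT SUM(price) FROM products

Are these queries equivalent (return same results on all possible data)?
No, not equivalent

Query 1 returns: [(1096.494,)]
Query 2 returns: [(5482.469999999999,)]

Reason: AVG vs SUM give different aggregate values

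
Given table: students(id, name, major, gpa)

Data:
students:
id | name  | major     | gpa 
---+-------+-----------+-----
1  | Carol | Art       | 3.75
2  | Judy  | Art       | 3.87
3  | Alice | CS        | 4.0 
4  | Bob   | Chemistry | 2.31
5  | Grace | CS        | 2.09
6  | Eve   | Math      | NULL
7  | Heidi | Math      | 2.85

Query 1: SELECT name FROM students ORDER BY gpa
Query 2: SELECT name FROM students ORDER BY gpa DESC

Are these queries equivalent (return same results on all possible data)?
No, not equivalent

Query 1 returns: [('Eve',), ('Grace',), ('Bob',), ('Heidi',), ('Carol',), ('Judy',), ('Alice',)]
Query 2 returns: [('Alice',), ('Judy',), ('Carol',), ('Heidi',), ('Bob',), ('Grace',), ('Eve',)]

Reason: ASC vs DESC gives opposite ordering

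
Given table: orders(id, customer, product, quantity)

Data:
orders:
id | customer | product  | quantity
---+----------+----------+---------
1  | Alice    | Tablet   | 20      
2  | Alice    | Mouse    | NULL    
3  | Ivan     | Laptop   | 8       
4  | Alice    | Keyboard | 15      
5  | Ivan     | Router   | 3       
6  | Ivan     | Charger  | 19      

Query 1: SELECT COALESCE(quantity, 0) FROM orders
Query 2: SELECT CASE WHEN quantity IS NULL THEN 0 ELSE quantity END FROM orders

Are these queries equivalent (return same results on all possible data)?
Yes, equivalent

Both queries return: [(0,), (3,), (8,), (15,), (19,), (20,)]

Reason: COALESCE vs CASE for NULL handling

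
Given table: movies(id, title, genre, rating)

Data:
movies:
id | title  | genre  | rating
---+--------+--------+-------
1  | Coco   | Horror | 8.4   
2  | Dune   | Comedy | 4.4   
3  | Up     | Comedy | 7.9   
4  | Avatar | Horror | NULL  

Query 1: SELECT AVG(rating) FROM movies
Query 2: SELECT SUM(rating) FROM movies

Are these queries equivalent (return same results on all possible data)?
No, not equivalent

Query 1 returns: [(6.900000000000001,)]
Query 2 returns: [(20.700000000000003,)]

Reason: AVG vs SUM give different aggregate values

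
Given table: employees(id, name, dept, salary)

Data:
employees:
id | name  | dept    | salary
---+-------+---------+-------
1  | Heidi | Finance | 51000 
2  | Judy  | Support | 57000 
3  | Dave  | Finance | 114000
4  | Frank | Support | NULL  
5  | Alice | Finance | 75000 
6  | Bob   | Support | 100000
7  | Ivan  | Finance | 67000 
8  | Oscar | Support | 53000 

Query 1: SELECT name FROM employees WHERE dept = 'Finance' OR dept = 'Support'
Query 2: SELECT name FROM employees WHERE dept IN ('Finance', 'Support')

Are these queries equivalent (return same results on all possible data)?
Yes, equivalent

Both queries return: [('Alice',), ('Bob',), ('Dave',), ('Frank',), ('Heidi',), ('Ivan',), ('Judy',), ('Oscar',)]

Reason: OR vs IN are equivalent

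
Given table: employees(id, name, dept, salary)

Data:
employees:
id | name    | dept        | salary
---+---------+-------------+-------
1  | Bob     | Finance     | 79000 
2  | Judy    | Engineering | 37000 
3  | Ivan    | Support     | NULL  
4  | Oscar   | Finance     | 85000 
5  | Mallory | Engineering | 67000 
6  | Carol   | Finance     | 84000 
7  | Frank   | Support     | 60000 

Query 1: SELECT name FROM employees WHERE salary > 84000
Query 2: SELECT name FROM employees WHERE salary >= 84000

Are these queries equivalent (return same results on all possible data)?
No, not equivalent

Query 1 returns: [('Oscar',)]
Query 2 returns: [('Oscar',), ('Carol',)]

Reason: > vs >= gives different results when salary = 84000 exists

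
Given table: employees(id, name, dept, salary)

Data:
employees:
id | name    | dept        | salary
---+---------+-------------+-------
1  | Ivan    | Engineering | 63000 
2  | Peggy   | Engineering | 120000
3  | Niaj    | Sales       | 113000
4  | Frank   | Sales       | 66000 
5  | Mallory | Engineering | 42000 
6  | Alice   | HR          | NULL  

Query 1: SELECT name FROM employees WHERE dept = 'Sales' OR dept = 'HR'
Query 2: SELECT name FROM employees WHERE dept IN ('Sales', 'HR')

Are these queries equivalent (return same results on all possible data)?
Yes, equivalent

Both queries return: [('Alice',), ('Frank',), ('Niaj',)]

Reason: OR vs IN are equivalent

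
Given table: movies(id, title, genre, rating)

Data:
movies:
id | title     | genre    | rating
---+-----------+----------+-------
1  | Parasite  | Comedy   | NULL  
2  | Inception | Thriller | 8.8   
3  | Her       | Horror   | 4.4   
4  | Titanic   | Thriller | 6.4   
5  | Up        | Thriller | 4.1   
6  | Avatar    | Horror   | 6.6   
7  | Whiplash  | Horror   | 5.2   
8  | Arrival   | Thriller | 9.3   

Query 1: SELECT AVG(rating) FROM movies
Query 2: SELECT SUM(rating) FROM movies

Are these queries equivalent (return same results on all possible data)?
No, not equivalent

Query 1 returns: [(6.4,)]
Query 2 returns: [(44.800000000000004,)]

Reason: AVG vs SUM give different aggregate values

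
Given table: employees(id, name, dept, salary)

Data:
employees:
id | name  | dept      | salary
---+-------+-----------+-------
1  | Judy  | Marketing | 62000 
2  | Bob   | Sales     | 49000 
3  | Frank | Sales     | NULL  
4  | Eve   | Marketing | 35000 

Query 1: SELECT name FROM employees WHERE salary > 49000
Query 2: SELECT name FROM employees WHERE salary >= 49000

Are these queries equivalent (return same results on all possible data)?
No, not equivalent

Query 1 returns: [('Judy',)]
Query 2 returns: [('Judy',), ('Bob',)]

Reason: > vs >= gives different results when salary = 49000 exists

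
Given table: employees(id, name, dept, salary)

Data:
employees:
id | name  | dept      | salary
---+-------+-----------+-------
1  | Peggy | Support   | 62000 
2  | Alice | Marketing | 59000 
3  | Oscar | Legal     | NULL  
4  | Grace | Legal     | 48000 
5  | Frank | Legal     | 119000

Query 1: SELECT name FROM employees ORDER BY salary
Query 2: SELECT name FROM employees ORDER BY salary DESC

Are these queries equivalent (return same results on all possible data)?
No, not equivalent

Query 1 returns: [('Oscar',), ('Grace',), ('Alice',), ('Peggy',), ('Frank',)]
Query 2 returns: [('Frank',), ('Peggy',), ('Alice',), ('Grace',), ('Oscar',)]

Reason: ASC vs DESC gives opposite ordering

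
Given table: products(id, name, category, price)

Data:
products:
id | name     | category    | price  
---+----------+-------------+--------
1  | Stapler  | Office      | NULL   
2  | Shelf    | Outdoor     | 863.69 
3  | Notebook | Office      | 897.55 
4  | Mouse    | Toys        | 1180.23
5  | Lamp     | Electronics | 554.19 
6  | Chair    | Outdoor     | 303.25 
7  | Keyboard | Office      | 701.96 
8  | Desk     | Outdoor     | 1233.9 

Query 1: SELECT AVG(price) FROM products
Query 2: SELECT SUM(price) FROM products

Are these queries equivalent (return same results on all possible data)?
No, not equivalent

Query 1 returns: [(819.2528571428572,)]
Query 2 returns: [(5734.77,)]

Reason: AVG vs SUM give different aggregate values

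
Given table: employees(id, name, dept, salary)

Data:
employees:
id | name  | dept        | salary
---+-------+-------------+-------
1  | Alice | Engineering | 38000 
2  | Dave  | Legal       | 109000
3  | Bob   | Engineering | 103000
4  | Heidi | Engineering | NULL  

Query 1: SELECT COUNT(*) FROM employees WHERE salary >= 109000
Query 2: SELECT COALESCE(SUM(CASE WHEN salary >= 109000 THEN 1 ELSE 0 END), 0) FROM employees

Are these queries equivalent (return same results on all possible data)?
Yes, equivalent

Both queries return: [(1,)]

Reason: COUNT with WHERE vs conditional SUM (COALESCE handles empty-table NULL)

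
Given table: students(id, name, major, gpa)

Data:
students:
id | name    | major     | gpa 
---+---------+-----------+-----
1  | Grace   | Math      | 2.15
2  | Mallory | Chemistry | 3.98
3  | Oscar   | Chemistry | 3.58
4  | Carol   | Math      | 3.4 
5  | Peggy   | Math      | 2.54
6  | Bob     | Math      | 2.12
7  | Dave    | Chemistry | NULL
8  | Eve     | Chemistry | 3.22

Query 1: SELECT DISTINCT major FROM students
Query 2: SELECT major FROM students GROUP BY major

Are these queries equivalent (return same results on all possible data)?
Yes, equivalent

Both queries return: [('Chemistry',), ('Math',)]

Reason: Both get unique majors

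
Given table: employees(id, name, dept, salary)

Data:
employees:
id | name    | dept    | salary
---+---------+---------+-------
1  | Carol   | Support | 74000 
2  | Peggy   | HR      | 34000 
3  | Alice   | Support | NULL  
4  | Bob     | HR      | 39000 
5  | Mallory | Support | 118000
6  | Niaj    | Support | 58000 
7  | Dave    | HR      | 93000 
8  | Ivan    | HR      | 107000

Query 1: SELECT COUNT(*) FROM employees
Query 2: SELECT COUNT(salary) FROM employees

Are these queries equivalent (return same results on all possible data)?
No, not equivalent

Query 1 returns: [(8,)]
Query 2 returns: [(7,)]

Reason: COUNT(*) includes NULLs, COUNT(column) excludes them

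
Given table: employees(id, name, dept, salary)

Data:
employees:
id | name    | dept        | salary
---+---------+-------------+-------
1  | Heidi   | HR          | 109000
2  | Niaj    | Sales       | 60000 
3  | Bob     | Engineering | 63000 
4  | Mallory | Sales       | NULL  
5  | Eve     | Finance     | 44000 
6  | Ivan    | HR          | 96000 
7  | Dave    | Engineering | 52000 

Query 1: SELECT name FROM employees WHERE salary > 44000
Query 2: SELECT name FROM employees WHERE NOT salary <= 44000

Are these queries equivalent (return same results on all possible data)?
Yes, equivalent

Both queries return: [('Bob',), ('Dave',), ('Heidi',), ('Ivan',), ('Niaj',)]

Reason: Both filter salary > 44000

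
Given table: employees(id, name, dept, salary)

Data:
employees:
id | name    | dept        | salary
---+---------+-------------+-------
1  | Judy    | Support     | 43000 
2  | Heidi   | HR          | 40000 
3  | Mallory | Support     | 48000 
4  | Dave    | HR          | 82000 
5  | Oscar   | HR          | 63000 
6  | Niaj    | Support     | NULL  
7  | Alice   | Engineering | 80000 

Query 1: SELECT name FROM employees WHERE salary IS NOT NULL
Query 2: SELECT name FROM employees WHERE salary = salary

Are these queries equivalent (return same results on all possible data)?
Yes, equivalent

Both queries return: [('Alice',), ('Dave',), ('Heidi',), ('Judy',), ('Mallory',), ('Oscar',)]

Reason: IS NOT NULL vs self-equality (both exclude NULLs)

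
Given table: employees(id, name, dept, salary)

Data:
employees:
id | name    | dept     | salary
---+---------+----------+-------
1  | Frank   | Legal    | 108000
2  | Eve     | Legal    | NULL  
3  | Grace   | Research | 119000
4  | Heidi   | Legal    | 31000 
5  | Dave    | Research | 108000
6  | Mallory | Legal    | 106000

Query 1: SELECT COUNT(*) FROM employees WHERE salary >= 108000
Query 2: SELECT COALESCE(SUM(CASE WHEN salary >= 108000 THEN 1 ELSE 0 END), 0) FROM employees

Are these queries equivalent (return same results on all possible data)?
Yes, equivalent

Both queries return: [(3,)]

Reason: COUNT with WHERE vs conditional SUM (COALESCE handles empty-table NULL)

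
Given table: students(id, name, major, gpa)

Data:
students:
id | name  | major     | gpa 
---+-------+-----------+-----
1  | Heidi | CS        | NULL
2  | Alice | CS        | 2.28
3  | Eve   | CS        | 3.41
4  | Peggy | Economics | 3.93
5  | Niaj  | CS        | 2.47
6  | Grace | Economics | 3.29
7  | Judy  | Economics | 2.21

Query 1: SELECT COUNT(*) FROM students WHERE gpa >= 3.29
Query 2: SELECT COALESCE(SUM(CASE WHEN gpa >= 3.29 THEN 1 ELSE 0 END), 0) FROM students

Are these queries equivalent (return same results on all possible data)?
Yes, equivalent

Both queries return: [(3,)]

Reason: COUNT with WHERE vs conditional SUM (COALESCE handles empty-table NULL)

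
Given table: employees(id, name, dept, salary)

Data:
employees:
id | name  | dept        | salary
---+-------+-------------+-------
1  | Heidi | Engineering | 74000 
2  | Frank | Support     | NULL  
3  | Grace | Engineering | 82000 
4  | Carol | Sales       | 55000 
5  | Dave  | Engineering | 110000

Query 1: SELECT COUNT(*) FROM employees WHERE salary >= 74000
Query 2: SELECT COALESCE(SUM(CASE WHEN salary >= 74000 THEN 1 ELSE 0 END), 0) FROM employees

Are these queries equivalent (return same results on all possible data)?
Yes, equivalent

Both queries return: [(3,)]

Reason: COUNT with WHERE vs conditional SUM (COALESCE handles empty-table NULL)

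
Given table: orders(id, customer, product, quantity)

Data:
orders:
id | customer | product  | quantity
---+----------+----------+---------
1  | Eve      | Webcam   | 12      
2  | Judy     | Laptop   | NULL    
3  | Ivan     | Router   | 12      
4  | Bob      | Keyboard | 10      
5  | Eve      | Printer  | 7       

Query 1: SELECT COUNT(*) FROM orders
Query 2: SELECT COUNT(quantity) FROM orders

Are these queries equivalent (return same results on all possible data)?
No, not equivalent

Query 1 returns: [(5,)]
Query 2 returns: [(4,)]

Reason: COUNT(*) includes NULLs, COUNT(column) excludes them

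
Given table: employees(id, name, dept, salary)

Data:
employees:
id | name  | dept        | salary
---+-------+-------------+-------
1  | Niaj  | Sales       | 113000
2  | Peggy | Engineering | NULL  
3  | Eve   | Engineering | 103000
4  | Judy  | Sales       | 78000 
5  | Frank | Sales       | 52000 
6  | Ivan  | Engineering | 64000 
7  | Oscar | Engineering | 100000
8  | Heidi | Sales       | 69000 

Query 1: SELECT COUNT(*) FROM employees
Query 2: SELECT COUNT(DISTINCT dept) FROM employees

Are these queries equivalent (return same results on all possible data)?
No, not equivalent

Query 1 returns: [(8,)]
Query 2 returns: [(2,)]

Reason: COUNT(*) counts rows, COUNT(DISTINCT dept) counts unique depts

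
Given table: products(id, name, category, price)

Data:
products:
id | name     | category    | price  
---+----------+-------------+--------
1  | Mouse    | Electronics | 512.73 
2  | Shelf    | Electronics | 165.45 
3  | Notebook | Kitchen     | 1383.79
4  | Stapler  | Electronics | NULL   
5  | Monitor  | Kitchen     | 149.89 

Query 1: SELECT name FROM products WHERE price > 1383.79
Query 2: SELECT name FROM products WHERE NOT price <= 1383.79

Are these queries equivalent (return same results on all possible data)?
Yes, equivalent

Both queries return: []

Reason: Both filter price > 1383.79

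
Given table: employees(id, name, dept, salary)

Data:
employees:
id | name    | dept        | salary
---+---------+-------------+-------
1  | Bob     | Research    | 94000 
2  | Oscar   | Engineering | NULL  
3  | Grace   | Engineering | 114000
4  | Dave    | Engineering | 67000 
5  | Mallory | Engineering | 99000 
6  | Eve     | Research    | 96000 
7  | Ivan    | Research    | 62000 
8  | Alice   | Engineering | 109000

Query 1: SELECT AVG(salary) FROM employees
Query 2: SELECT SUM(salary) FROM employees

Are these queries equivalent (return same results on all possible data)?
No, not equivalent

Query 1 returns: [(91571.42857142857,)]
Query 2 returns: [(641000,)]

Reason: AVG vs SUM give different aggregate values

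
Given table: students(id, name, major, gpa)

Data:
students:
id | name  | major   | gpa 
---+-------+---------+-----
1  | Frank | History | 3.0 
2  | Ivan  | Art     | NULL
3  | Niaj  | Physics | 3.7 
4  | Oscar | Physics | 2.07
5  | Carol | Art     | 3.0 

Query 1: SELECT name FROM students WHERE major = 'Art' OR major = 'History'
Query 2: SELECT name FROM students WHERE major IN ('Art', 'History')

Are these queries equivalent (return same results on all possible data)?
Yes, equivalent

Both queries return: [('Carol',), ('Frank',), ('Ivan',)]

Reason: OR vs IN are equivalent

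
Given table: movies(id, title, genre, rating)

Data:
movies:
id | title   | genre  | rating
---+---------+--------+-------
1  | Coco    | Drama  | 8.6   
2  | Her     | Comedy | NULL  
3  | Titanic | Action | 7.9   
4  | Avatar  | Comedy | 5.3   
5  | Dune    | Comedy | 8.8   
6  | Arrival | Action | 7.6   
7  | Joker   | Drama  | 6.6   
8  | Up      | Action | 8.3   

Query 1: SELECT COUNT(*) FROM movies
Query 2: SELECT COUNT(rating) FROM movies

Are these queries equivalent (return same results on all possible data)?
No, not equivalent

Query 1 returns: [(8,)]
Query 2 returns: [(7,)]

Reason: COUNT(*) includes NULLs, COUNT(column) excludes them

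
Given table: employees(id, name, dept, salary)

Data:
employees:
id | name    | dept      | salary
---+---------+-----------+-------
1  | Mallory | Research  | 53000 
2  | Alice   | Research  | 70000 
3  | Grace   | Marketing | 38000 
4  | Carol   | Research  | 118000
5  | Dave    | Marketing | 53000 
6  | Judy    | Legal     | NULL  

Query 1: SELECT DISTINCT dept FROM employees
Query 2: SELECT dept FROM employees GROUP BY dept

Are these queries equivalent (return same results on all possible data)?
Yes, equivalent

Both queries return: [('Legal',), ('Marketing',), ('Research',)]

Reason: Both get unique depts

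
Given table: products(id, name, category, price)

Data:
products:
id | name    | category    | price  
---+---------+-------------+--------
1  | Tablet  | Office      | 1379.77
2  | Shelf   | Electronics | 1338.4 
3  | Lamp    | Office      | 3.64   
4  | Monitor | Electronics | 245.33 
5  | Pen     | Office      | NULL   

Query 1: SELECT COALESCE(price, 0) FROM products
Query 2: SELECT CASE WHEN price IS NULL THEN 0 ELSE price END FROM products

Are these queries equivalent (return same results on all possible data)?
Yes, equivalent

Both queries return: [(0,), (3.64,), (245.33,), (1338.4,), (1379.77,)]

Reason: COALESCE vs CASE for NULL handling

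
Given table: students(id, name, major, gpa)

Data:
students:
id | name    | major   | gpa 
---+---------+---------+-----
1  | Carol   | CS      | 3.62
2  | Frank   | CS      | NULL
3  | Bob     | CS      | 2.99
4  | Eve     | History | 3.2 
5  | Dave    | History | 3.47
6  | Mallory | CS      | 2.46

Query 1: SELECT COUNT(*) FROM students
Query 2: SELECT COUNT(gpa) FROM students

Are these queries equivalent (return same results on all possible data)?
No, not equivalent

Query 1 returns: [(6,)]
Query 2 returns: [(5,)]

Reason: COUNT(*) includes NULLs, COUNT(column) excludes them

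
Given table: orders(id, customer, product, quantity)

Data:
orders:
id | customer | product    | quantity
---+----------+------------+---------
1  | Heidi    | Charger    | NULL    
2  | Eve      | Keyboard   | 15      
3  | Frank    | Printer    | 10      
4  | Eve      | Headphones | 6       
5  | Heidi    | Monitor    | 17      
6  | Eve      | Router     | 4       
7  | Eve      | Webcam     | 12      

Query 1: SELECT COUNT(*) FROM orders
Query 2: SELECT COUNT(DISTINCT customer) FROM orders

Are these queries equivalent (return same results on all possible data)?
No, not equivalent

Query 1 returns: [(7,)]
Query 2 returns: [(3,)]

Reason: COUNT(*) counts rows, COUNT(DISTINCT customer) counts unique customers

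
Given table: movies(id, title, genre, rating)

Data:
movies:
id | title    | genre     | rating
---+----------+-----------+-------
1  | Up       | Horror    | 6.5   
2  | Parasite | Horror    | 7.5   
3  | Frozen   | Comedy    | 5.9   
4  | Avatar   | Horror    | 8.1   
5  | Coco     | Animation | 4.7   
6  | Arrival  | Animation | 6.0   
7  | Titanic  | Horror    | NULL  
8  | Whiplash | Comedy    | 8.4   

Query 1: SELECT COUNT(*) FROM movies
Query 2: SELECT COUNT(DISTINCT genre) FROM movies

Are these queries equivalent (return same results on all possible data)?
No, not equivalent

Query 1 returns: [(8,)]
Query 2 returns: [(3,)]

Reason: COUNT(*) counts rows, COUNT(DISTINCT genre) counts unique genres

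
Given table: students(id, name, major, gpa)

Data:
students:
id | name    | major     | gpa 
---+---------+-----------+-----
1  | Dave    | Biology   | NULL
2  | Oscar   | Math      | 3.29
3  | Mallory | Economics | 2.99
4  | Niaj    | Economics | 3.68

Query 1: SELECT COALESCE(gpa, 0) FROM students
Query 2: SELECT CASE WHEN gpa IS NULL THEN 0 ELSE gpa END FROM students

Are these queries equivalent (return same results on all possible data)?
Yes, equivalent

Both queries return: [(0,), (2.99,), (3.29,), (3.68,)]

Reason: COALESCE vs CASE for NULL handling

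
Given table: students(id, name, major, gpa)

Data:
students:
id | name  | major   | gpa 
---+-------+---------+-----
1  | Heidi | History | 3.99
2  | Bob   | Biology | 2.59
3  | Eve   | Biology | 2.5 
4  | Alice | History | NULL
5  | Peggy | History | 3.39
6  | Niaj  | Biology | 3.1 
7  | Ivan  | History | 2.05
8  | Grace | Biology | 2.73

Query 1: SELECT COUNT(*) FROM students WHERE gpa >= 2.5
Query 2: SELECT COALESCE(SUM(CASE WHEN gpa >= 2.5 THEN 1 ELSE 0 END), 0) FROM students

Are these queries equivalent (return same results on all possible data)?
Yes, equivalent

Both queries return: [(6,)]

Reason: COUNT with WHERE vs conditional SUM (COALESCE handles empty-table NULL)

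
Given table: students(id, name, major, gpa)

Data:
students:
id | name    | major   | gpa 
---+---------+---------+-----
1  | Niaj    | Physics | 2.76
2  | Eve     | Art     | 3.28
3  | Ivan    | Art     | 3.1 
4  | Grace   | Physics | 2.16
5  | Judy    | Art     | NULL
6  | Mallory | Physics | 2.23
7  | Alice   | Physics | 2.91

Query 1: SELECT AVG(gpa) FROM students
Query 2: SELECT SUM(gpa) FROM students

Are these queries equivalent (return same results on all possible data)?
No, not equivalent

Query 1 returns: [(2.74,)]
Query 2 returns: [(16.44,)]

Reason: AVG vs SUM give different aggregate values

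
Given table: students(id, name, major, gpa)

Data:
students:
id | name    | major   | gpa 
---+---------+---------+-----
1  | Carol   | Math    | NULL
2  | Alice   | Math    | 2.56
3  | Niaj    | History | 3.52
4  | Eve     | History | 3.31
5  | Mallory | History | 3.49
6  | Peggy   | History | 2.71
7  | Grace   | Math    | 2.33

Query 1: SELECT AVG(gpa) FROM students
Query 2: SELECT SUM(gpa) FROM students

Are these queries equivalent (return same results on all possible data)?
No, not equivalent

Query 1 returns: [(2.986666666666667,)]
Query 2 returns: [(17.92,)]

Reason: AVG vs SUM give different aggregate values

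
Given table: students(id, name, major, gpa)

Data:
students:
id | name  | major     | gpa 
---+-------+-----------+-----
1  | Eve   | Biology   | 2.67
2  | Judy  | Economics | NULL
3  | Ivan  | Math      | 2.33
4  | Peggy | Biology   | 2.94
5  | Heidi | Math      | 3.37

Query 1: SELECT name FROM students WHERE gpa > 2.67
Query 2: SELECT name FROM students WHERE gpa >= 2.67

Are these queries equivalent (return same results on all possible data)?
No, not equivalent

Query 1 returns: [('Peggy',), ('Heidi',)]
Query 2 returns: [('Eve',), ('Peggy',), ('Heidi',)]

Reason: > vs >= gives different results when gpa = 2.67 exists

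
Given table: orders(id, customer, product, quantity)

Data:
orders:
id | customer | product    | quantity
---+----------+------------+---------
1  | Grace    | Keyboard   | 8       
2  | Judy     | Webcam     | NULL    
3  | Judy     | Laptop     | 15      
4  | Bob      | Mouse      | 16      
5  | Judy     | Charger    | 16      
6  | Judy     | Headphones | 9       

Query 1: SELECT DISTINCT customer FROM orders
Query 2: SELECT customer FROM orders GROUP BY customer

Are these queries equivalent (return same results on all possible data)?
Yes, equivalent

Both queries return: [('Bob',), ('Grace',), ('Judy',)]

Reason: Both get unique customers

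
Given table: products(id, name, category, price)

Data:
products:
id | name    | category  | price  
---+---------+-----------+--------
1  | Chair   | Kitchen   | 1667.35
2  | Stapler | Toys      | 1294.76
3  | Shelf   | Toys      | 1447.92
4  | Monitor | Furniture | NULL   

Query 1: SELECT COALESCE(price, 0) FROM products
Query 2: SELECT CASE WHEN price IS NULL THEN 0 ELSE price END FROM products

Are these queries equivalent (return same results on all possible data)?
Yes, equivalent

Both queries return: [(0,), (1294.76,), (1447.92,), (1667.35,)]

Reason: COALESCE vs CASE for NULL handling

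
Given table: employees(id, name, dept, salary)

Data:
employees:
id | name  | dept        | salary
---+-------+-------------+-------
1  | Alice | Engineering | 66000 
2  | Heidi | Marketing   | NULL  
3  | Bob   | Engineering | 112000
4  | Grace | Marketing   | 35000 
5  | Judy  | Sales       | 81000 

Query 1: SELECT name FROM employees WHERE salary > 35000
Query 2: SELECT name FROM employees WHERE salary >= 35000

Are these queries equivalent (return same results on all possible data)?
No, not equivalent

Query 1 returns: [('Alice',), ('Bob',), ('Judy',)]
Query 2 returns: [('Alice',), ('Bob',), ('Grace',), ('Judy',)]

Reason: > vs >= gives different results when salary = 35000 exists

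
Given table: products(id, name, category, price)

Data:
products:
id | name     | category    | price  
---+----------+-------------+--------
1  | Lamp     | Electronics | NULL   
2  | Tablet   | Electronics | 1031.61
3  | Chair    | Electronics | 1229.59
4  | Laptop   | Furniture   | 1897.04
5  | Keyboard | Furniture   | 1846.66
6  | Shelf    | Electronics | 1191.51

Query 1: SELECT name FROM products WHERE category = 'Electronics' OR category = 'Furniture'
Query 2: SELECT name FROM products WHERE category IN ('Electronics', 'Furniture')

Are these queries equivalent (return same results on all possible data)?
Yes, equivalent

Both queries return: [('Chair',), ('Keyboard',), ('Lamp',), ('Laptop',), ('Shelf',), ('Tablet',)]

Reason: OR vs IN are equivalent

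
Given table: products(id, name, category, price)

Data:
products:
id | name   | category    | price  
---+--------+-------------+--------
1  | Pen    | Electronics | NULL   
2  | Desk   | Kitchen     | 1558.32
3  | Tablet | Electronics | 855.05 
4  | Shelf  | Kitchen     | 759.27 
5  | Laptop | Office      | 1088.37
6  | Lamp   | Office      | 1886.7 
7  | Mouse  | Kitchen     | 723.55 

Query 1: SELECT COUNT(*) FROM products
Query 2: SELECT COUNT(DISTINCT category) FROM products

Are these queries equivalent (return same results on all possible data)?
No, not equivalent

Query 1 returns: [(7,)]
Query 2 returns: [(3,)]

Reason: COUNT(*) counts rows, COUNT(DISTINCT category) counts unique categorys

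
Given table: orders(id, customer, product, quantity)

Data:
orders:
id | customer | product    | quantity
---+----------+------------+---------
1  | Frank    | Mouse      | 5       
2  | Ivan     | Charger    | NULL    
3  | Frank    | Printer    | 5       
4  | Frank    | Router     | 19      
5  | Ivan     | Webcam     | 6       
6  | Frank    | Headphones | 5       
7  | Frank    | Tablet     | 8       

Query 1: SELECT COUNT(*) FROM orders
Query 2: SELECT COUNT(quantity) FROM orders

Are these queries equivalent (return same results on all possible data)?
No, not equivalent

Query 1 returns: [(7,)]
Query 2 returns: [(6,)]

Reason: COUNT(*) includes NULLs, COUNT(column) excludes them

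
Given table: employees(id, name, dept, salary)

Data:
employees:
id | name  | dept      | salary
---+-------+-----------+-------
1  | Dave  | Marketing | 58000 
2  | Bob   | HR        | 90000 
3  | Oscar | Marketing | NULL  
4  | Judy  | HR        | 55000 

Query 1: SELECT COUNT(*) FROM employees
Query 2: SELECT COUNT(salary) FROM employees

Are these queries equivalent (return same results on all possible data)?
No, not equivalent

Query 1 returns: [(4,)]
Query 2 returns: [(3,)]

Reason: COUNT(*) includes NULLs, COUNT(column) excludes them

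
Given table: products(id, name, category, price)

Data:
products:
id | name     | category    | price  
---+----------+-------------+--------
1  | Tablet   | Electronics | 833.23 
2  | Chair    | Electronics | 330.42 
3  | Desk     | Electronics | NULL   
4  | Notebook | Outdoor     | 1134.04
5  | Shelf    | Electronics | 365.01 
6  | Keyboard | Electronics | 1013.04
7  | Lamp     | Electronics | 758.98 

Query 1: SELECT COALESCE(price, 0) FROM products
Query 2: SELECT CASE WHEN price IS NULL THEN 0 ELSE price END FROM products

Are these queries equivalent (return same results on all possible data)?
Yes, equivalent

Both queries return: [(0,), (330.42,), (365.01,), (758.98,), (833.23,), (1013.04,), (1134.04,)]

Reason: COALESCE vs CASE for NULL handling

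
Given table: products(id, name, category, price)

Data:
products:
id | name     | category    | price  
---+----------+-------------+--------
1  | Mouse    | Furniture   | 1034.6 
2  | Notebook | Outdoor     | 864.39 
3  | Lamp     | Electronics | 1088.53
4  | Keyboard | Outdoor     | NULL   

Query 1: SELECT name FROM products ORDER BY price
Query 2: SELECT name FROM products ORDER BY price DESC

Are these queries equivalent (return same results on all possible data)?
No, not equivalent

Query 1 returns: [('Keyboard',), ('Notebook',), ('Mouse',), ('Lamp',)]
Query 2 returns: [('Lamp',), ('Mouse',), ('Notebook',), ('Keyboard',)]

Reason: ASC vs DESC gives opposite ordering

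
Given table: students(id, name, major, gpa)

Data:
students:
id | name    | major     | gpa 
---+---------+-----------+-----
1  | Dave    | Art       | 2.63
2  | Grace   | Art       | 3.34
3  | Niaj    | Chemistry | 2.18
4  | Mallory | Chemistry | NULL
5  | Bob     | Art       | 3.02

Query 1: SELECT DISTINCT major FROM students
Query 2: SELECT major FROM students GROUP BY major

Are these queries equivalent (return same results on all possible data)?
Yes, equivalent

Both queries return: [('Art',), ('Chemistry',)]

Reason: Both get unique majors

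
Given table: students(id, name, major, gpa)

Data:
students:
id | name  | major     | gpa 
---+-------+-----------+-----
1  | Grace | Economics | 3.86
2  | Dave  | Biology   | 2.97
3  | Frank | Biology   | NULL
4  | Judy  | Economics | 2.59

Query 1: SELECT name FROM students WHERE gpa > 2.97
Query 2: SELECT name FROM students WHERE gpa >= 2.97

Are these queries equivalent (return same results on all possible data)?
No, not equivalent

Query 1 returns: [('Grace',)]
Query 2 returns: [('Grace',), ('Dave',)]

Reason: > vs >= gives different results when gpa = 2.97 exists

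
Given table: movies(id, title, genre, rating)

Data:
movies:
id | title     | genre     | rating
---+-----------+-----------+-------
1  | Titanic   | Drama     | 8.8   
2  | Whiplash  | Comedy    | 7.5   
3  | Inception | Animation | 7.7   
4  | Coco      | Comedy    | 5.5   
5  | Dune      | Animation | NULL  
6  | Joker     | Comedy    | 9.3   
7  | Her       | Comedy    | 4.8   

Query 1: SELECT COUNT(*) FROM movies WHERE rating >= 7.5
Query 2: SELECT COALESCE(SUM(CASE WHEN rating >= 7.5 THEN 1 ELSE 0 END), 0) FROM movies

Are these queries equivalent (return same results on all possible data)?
Yes, equivalent

Both queries return: [(4,)]

Reason: COUNT with WHERE vs conditional SUM (COALESCE handles empty-table NULL)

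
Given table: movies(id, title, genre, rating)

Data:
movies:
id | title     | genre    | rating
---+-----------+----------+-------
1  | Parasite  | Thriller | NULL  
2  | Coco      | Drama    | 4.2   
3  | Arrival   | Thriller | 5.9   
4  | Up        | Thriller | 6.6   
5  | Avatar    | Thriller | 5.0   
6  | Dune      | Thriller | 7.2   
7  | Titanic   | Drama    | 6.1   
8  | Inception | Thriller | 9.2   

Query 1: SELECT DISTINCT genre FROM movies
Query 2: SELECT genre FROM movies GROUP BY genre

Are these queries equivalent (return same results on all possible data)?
Yes, equivalent

Both queries return: [('Drama',), ('Thriller',)]

Reason: Both get unique genres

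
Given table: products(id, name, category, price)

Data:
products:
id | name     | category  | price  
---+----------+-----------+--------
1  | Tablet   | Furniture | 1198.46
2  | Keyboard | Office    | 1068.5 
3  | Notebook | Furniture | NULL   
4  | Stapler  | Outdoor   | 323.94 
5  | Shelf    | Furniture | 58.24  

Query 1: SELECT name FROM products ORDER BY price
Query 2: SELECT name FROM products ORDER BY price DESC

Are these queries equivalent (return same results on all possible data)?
No, not equivalent

Query 1 returns: [('Notebook',), ('Shelf',), ('Stapler',), ('Keyboard',), ('Tablet',)]
Query 2 returns: [('Tablet',), ('Keyboard',), ('Stapler',), ('Shelf',), ('Notebook',)]

Reason: ASC vs DESC gives opposite ordering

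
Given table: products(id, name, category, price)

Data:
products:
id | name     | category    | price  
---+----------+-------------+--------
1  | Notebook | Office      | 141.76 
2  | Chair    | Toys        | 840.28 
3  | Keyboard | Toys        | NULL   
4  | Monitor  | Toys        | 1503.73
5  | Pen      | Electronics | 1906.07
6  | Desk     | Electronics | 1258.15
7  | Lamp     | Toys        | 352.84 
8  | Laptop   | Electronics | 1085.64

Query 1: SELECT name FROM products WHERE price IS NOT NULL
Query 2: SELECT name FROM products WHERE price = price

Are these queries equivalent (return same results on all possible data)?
Yes, equivalent

Both queries return: [('Chair',), ('Desk',), ('Lamp',), ('Laptop',), ('Monitor',), ('Notebook',), ('Pen',)]

Reason: IS NOT NULL vs self-equality (both exclude NULLs)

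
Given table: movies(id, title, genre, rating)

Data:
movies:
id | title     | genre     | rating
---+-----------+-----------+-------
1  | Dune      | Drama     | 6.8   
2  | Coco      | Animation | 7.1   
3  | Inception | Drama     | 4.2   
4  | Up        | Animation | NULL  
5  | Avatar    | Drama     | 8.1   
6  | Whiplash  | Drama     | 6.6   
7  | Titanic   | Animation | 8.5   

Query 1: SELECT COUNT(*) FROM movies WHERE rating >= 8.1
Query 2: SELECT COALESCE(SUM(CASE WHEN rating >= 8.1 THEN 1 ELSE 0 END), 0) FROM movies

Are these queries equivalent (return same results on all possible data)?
Yes, equivalent

Both queries return: [(2,)]

Reason: COUNT with WHERE vs conditional SUM (COALESCE handles empty-table NULL)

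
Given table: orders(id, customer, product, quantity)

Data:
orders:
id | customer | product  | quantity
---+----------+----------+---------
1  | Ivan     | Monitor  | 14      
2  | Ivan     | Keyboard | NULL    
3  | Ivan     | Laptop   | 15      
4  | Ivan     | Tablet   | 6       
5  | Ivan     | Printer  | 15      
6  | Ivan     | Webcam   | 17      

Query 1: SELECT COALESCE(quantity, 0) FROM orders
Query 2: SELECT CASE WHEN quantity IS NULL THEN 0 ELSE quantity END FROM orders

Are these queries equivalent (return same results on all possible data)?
Yes, equivalent

Both queries return: [(0,), (6,), (14,), (15,), (15,), (17,)]

Reason: COALESCE vs CASE for NULL handling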